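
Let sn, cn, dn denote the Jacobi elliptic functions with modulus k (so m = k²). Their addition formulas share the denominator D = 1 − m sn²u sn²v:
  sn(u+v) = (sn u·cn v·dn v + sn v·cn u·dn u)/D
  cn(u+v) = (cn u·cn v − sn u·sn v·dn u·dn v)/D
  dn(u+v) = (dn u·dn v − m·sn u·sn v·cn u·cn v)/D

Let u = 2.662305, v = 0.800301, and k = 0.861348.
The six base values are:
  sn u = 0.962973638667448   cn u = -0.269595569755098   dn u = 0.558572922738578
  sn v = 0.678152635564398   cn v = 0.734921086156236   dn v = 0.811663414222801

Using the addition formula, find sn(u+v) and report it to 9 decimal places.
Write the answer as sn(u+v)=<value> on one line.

m = k² = 0.741920377104
D = 1 − m·sn²u·sn²v = 0.6835967001827056
sn(u+v) = (sn u·cn v·dn v + sn v·cn u·dn u)/D = 0.47229983489314/0.6835967001827056 = 0.6909042053112719

sn(u+v)=0.690904205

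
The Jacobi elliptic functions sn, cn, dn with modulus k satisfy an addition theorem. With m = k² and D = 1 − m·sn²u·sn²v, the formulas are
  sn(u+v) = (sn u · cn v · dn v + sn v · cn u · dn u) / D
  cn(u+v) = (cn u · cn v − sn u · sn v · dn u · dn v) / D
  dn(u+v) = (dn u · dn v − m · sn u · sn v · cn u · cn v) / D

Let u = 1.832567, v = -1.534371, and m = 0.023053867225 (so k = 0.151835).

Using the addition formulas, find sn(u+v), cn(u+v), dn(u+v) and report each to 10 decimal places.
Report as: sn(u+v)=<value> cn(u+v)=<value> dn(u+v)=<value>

sn u = 0.9689792046366596, cn u = -0.2471422687071286, dn u = 0.9891179135320662
sn v = -0.998984539077457, cn v = 0.04505430816471056, dn v = 0.9884295268785301
m = k² = 0.023053867225
D = 1 − m·sn²u·sn²v = 0.9783981853826591
sn(u+v) = (sn u·cn v·dn v + sn v·cn u·dn u)/D = 0.2873561720168988/0.9783981853826591 = 0.2937006387685721
cn(u+v) = (cn u·cn v − sn u·sn v·dn u·dn v)/D = 0.9352483304256013/0.9783981853826591 = 0.9558974499322261
dn(u+v) = (dn u·dn v − m·sn u·sn v·cn u·cn v)/D = 0.9774248661919314/0.9783981853826591 = 0.9990051911325377

sn(u+v)=0.2937006388 cn(u+v)=0.9558974499 dn(u+v)=0.9990051911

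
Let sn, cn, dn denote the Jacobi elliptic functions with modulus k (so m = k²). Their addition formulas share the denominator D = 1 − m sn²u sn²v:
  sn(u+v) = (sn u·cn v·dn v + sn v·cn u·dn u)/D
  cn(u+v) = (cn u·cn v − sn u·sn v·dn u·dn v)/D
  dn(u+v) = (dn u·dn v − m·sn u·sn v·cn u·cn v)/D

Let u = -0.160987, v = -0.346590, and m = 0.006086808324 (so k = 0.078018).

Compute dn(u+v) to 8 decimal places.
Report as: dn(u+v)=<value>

dn(u+v)=0.99928105

sn u = -0.1602883659112343, cn u = 0.9870702304058745, dn u = 0.9999218047066423
sn v = -0.3396537787793699, cn v = 0.9405505358888989, dn v = 0.9996488369662751
m = k² = 0.006086808324
D = 1 − m·sn²u·sn²v = 0.9999819587539302
dn(u+v) = (dn u·dn v − m·sn u·sn v·cn u·cn v)/D = 0.9992630181775123/0.9999819587539302 = 0.9992810464527642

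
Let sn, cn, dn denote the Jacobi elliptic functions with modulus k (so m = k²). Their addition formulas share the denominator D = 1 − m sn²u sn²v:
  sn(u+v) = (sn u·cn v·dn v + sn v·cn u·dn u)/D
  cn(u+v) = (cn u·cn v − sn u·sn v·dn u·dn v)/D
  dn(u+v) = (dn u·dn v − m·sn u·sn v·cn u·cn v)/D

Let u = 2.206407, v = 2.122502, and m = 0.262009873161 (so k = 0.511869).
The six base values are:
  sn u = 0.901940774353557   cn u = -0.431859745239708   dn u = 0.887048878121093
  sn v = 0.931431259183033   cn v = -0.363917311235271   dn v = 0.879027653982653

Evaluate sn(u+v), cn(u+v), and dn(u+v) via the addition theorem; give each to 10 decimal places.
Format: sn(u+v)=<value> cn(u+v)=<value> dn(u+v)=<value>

m = k² = 0.262009873161
D = 1 − m·sn²u·sn²v = 0.8150836484564243
sn(u+v) = (sn u·cn v·dn v + sn v·cn u·dn u)/D = -0.6453382242907994/0.8150836484564243 = -0.7917447804442125
cn(u+v) = (cn u·cn v − sn u·sn v·dn u·dn v)/D = -0.4978955013356054/0.8150836484564243 = -0.6108520300689404
dn(u+v) = (dn u·dn v − m·sn u·sn v·cn u·cn v)/D = 0.745147199667877/0.8150836484564243 = 0.9141972128615383

sn(u+v)=-0.7917447804 cn(u+v)=-0.6108520301 dn(u+v)=0.9141972129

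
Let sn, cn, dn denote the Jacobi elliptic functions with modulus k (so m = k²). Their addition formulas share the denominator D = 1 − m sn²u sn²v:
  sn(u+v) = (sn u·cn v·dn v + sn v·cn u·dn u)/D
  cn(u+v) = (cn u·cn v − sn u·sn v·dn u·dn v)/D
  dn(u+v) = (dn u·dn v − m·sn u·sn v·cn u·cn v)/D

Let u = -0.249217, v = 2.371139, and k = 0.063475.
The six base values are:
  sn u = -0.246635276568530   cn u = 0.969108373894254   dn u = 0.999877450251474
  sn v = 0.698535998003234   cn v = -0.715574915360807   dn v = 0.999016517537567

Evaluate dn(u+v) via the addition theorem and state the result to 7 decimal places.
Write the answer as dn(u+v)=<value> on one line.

dn(u+v)=0.9985321

m = k² = 0.004029075625
D = 1 − m·sn²u·sn²v = 0.9998804104060226
dn(u+v) = (dn u·dn v − m·sn u·sn v·cn u·cn v)/D = 0.9984127207100964/0.9998804104060226 = 0.9985321347626661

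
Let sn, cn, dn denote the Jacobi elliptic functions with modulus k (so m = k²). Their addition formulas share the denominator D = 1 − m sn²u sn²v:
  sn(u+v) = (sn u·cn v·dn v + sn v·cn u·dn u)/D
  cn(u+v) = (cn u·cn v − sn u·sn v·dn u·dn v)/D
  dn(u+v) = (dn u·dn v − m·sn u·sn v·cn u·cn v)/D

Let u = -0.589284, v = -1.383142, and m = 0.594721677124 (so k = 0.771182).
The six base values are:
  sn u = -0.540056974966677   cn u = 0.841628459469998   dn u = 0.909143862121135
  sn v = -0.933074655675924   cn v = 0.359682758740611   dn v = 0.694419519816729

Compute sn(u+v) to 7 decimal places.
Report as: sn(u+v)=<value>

sn(u+v)=-0.9998351

m = k² = 0.594721677124
D = 1 − m·sn²u·sn²v = 0.8489830433938513
sn(u+v) = (sn u·cn v·dn v + sn v·cn u·dn u)/D = -0.8488430855565222/0.8489830433938513 = -0.9998351464868254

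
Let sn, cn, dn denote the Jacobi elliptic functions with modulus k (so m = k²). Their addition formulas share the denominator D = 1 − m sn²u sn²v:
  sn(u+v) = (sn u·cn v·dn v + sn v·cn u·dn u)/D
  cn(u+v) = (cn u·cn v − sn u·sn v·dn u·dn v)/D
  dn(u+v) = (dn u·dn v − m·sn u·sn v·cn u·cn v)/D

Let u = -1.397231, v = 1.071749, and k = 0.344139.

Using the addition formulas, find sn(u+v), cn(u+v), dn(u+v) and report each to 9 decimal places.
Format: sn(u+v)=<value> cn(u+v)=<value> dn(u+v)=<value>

sn(u+v)=-0.319134458 cn(u+v)=0.947709448 dn(u+v)=0.993950761

sn u = -0.9780291936857221, cn u = 0.2084679742753218, dn u = 0.9416555939048067
sn v = 0.8686551145324231, cn v = 0.4954172907728018, dn v = 0.954272503479782
m = k² = 0.118431651321
D = 1 − m·sn²u·sn²v = 0.9145196712327894
sn(u+v) = (sn u·cn v·dn v + sn v·cn u·dn u)/D = -0.2918547399645974/0.9145196712327894 = -0.3191344583886006
cn(u+v) = (cn u·cn v − sn u·sn v·dn u·dn v)/D = 0.8666989326357374/0.9145196712327894 = 0.9477094478103585
dn(u+v) = (dn u·dn v − m·sn u·sn v·cn u·cn v)/D = 0.9089875230342138/0.9145196712327894 = 0.9939507608500995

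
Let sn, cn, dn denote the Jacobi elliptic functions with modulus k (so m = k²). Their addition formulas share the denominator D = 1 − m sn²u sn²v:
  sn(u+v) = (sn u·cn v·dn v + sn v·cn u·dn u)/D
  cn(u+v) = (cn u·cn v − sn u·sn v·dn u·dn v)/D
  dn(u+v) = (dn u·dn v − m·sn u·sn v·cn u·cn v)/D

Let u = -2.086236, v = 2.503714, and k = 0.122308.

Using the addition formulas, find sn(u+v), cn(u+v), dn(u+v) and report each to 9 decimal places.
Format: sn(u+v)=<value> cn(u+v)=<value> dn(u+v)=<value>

sn(u+v)=0.405296217 cn(u+v)=0.914185417 dn(u+v)=0.998770604

sn u = -0.8746897855525096, cn u = -0.4846831738879583, dn u = 0.9942610050613235
sn v = 0.6044691141815915, cn v = -0.7966285771929865, dn v = 0.9972633287399227
m = k² = 0.014959246864
D = 1 − m·sn²u·sn²v = 0.9958181729321768
sn(u+v) = (sn u·cn v·dn v + sn v·cn u·dn u)/D = 0.4036013379888367/0.9958181729321768 = 0.4052962166782281
cn(u+v) = (cn u·cn v − sn u·sn v·dn u·dn v)/D = 0.9103624517276619/0.9958181729321768 = 0.9141854170496895
dn(u+v) = (dn u·dn v − m·sn u·sn v·cn u·cn v)/D = 0.9945939178300608/0.9958181729321768 = 0.9987706037754753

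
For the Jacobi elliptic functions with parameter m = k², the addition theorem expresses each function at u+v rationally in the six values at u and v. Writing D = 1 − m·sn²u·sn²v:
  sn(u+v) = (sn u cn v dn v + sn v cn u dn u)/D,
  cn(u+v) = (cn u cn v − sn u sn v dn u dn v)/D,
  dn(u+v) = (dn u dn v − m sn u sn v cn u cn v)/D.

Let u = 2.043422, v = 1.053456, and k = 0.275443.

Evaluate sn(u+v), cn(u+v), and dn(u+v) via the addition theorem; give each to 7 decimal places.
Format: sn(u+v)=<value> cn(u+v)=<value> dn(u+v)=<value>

sn(u+v)=0.1067678 cn(u+v)=-0.9942840 dn(u+v)=0.9995675

sn u = 0.9108650297268607, cn u = -0.4127043707312598, dn u = 0.9680152412131538
sn v = 0.8632320303496156, cn v = 0.5048073511533686, dn v = 0.9713211862588158
m = k² = 0.075868846249
D = 1 − m·sn²u·sn²v = 0.9530941910431789
sn(u+v) = (sn u·cn v·dn v + sn v·cn u·dn u)/D = 0.1017597649922244/0.9530941910431789 = 0.1067677947767644
cn(u+v) = (cn u·cn v − sn u·sn v·dn u·dn v)/D = -0.9476462880363004/0.9530941910431789 = -0.9942839825716327
dn(u+v) = (dn u·dn v − m·sn u·sn v·cn u·cn v)/D = 0.9526819570671285/0.9530941910431789 = 0.99956747824095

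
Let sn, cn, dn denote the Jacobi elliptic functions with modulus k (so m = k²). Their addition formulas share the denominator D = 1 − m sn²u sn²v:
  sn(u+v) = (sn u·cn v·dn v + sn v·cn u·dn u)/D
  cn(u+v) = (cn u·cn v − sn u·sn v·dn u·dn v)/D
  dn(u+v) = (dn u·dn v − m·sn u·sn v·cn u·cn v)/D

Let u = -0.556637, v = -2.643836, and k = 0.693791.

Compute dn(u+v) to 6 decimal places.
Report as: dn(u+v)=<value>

sn u = -0.5173110051894126, cn u = 0.8557974783264552, dn u = 0.933373818165811
sn v = -0.8205390094286048, cn v = -0.5715905300177077, dn v = 0.8221419246293416
m = k² = 0.481345951681
D = 1 − m·sn²u·sn²v = 0.913272021381188
dn(u+v) = (dn u·dn v − m·sn u·sn v·cn u·cn v)/D = 0.8673114903611671/0.913272021381188 = 0.9496748723885

dn(u+v)=0.949675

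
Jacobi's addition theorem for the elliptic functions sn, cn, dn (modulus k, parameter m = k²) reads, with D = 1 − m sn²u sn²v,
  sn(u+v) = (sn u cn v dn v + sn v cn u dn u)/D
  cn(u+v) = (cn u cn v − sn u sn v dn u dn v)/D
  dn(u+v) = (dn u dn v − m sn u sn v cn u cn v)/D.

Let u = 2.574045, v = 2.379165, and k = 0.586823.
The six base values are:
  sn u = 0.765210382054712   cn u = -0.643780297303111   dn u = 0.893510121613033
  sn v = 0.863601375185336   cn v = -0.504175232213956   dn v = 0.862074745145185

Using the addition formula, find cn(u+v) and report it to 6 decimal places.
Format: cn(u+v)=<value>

m = k² = 0.344361233329
D = 1 − m·sn²u·sn²v = 0.8496156605798284
cn(u+v) = (cn u·cn v − sn u·sn v·dn u·dn v)/D = -0.1844462924306383/0.8496156605798284 = -0.2170938001598995

cn(u+v)=-0.217094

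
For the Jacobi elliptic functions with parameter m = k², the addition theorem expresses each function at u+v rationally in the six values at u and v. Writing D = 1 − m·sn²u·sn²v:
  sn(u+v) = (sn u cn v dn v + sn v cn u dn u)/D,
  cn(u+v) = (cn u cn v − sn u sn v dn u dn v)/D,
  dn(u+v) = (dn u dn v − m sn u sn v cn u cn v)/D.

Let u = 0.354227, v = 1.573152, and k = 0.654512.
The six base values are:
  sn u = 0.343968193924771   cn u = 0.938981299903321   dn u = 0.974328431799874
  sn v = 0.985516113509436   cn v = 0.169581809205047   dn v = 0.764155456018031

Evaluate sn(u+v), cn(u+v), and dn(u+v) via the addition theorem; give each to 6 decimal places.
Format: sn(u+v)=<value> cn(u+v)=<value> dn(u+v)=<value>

sn(u+v)=0.995189 cn(u+v)=-0.097977 dn(u+v)=0.758766

m = k² = 0.428385958144
D = 1 − m·sn²u·sn²v = 0.9507734660561468
sn(u+v) = (sn u·cn v·dn v + sn v·cn u·dn u)/D = 0.9461989745403408/0.9507734660561468 = 0.9951886630421217
cn(u+v) = (cn u·cn v − sn u·sn v·dn u·dn v)/D = -0.09315408920292475/0.9507734660561468 = -0.09797716546437955
dn(u+v) = (dn u·dn v − m·sn u·sn v·cn u·cn v)/D = 0.7214148935063199/0.9507734660561468 = 0.7587663300058035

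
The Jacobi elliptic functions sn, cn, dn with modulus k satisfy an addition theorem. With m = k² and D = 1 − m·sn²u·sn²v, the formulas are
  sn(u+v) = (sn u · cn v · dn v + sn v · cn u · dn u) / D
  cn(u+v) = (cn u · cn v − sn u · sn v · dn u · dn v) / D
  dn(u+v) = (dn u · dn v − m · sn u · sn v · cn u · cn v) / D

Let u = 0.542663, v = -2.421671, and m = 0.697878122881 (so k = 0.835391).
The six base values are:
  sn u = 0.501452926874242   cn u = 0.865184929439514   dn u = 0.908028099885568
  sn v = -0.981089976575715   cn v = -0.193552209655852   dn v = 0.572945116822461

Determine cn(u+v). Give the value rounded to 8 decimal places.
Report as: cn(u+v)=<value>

cn(u+v)=0.10647390

m = k² = 0.697878122881
D = 1 − m·sn²u·sn²v = 0.8310891284691398
cn(u+v) = (cn u·cn v − sn u·sn v·dn u·dn v)/D = 0.08848929745167903/0.8310891284691398 = 0.1064738960244561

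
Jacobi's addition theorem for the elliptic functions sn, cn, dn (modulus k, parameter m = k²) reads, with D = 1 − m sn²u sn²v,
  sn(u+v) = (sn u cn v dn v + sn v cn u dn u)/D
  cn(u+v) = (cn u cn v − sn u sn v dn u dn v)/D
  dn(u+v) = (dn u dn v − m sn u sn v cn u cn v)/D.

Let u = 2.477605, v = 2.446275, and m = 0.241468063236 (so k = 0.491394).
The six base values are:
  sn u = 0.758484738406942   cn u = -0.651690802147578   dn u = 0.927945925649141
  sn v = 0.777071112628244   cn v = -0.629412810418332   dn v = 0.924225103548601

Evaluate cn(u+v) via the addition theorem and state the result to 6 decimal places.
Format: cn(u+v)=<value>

cn(u+v)=-0.104028

m = k² = 0.241468063236
D = 1 − m·sn²u·sn²v = 0.9161168132405287
cn(u+v) = (cn u·cn v − sn u·sn v·dn u·dn v)/D = -0.09530219103182875/0.9161168132405287 = -0.1040284270023619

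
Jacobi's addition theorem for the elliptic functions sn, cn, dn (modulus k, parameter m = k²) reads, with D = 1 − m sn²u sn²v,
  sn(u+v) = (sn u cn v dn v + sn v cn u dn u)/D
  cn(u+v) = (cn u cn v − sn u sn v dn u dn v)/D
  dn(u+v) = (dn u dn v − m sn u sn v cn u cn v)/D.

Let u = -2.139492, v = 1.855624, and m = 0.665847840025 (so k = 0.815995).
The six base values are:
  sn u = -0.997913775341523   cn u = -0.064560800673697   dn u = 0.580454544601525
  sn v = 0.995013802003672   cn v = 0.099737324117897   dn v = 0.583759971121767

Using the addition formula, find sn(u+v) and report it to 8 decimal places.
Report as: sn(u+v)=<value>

m = k² = 0.665847840025
D = 1 − m·sn²u·sn²v = 0.343523414684262
sn(u+v) = (sn u·cn v·dn v + sn v·cn u·dn u)/D = -0.09538894623127494/0.343523414684262 = -0.2776781498837524

sn(u+v)=-0.27767815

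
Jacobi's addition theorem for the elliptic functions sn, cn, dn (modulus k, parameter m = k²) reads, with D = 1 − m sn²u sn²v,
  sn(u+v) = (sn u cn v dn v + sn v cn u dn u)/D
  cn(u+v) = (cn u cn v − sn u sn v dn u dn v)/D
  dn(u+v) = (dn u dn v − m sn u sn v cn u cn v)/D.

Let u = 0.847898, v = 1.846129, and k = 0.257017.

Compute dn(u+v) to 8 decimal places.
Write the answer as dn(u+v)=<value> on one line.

dn(u+v)=0.99237514

sn u = 0.7460394324530929, cn u = 0.6659017684501724, dn u = 0.9814448151710793
sn v = 0.971290728793505, cn v = -0.2378956076933364, dn v = 0.9683391732759544
m = k² = 0.066057738289
D = 1 − m·sn²u·sn²v = 0.9653146762329613
dn(u+v) = (dn u·dn v − m·sn u·sn v·cn u·cn v)/D = 0.9579542909160723/0.9653146762329613 = 0.9923751440870948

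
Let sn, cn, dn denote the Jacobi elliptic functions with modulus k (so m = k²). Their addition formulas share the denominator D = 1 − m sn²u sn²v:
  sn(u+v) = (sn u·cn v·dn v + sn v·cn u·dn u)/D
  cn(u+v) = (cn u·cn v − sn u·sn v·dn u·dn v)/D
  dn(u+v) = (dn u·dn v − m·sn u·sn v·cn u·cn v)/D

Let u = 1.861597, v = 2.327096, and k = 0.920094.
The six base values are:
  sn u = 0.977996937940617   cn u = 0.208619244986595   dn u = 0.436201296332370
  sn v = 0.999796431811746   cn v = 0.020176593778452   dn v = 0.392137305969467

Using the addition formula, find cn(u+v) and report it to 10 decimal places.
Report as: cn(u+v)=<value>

m = k² = 0.846572968836
D = 1 − m·sn²u·sn²v = 0.1906012072654582
cn(u+v) = (cn u·cn v − sn u·sn v·dn u·dn v)/D = -0.1630438797054598/0.1906012072654582 = -0.8554189243847853

cn(u+v)=-0.8554189244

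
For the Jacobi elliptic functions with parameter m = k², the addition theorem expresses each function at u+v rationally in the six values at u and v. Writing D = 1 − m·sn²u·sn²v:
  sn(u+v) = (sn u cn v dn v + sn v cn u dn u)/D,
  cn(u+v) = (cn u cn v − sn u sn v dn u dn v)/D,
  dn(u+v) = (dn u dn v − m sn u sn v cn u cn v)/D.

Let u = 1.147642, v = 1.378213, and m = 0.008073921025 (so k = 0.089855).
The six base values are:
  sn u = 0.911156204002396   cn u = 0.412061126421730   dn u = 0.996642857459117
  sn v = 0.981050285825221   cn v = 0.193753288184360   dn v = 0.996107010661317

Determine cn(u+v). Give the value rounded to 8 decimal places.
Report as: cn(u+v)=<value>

cn(u+v)=-0.81282657

m = k² = 0.008073921025
D = 1 − m·sn²u·sn²v = 0.993548618751987
cn(u+v) = (cn u·cn v − sn u·sn v·dn u·dn v)/D = -0.8075827179460848/0.993548618751987 = -0.8128265720509007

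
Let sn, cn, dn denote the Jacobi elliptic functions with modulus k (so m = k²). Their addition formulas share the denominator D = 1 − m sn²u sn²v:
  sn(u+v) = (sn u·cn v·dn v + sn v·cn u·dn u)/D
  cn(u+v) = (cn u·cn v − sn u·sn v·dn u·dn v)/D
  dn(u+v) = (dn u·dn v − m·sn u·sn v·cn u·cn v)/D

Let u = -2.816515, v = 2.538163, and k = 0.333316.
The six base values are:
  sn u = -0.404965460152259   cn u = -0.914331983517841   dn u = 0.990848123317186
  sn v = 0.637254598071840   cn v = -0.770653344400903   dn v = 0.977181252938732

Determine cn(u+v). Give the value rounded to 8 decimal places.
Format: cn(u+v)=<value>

cn(u+v)=0.96161749

m = k² = 0.111099555856
D = 1 − m·sn²u·sn²v = 0.9926009792509336
cn(u+v) = (cn u·cn v − sn u·sn v·dn u·dn v)/D = 0.954502461368467/0.9926009792509336 = 0.9616174891231543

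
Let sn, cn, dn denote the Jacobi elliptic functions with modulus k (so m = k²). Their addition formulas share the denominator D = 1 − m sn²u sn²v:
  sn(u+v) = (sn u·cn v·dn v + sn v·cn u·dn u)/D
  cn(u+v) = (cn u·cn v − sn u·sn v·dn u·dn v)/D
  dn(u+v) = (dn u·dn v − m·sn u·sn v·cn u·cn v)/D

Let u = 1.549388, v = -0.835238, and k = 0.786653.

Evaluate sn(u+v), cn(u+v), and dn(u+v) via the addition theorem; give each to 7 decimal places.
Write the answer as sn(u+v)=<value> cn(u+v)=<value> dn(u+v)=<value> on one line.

sn(u+v)=0.6292278 cn(u+v)=0.7772209 dn(u+v)=0.8689021

sn u = 0.9651789135062891, cn u = 0.2615906437983197, dn u = 0.6507863736946257
sn v = -0.7057841867300205, cn v = 0.70842690643555, dn v = 0.8317120366700184
m = k² = 0.618822942409
D = 1 − m·sn²u·sn²v = 0.7128387043283675
sn(u+v) = (sn u·cn v·dn v + sn v·cn u·dn u)/D = 0.4485379145080496/0.7128387043283675 = 0.6292277787170091
cn(u+v) = (cn u·cn v − sn u·sn v·dn u·dn v)/D = 0.5540331737696899/0.7128387043283675 = 0.7772209483093328
dn(u+v) = (dn u·dn v − m·sn u·sn v·cn u·cn v)/D = 0.6193870716589144/0.7128387043283675 = 0.868902134379049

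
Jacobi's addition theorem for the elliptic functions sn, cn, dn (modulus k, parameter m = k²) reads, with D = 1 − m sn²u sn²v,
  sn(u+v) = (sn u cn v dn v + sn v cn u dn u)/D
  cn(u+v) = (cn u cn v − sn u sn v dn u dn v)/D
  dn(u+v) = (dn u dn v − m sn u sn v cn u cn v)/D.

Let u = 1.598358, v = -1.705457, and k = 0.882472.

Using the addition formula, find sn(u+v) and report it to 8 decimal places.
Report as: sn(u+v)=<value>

sn u = 0.9546191838211381, cn u = 0.2978291689553999, dn u = 0.5388140905555742
sn v = -0.9699162131755027, cn v = 0.2434389850030041, dn v = 0.5171018048686162
m = k² = 0.778756830784
D = 1 − m·sn²u·sn²v = 0.3323780261657495
sn(u+v) = (sn u·cn v·dn v + sn v·cn u·dn u)/D = -0.03547679347053501/0.3323780261657495 = -0.1067362782064405

sn(u+v)=-0.10673628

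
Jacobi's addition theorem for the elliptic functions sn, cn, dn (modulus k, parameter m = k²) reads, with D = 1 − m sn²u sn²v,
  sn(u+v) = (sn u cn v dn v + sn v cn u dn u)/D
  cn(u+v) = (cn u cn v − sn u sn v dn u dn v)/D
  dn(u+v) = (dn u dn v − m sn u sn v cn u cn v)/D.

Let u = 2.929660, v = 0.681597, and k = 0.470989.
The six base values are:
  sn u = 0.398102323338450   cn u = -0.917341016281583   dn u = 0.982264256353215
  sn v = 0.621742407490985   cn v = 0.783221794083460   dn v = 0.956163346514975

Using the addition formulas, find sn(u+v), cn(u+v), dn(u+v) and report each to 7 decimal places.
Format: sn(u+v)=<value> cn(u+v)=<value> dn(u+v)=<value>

sn(u+v)=-0.2657113 cn(u+v)=-0.9640526 dn(u+v)=0.9921382

m = k² = 0.221830638121
D = 1 − m·sn²u·sn²v = 0.9864096095593065
sn(u+v) = (sn u·cn v·dn v + sn v·cn u·dn u)/D = -0.2621001924476232/0.9864096095593065 = -0.265711312934918
cn(u+v) = (cn u·cn v − sn u·sn v·dn u·dn v)/D = -0.9509507910243633/0.9864096095593065 = -0.9640526428460232
dn(u+v) = (dn u·dn v − m·sn u·sn v·cn u·cn v)/D = 0.9786546515423646/0.9864096095593065 = 0.992138197010868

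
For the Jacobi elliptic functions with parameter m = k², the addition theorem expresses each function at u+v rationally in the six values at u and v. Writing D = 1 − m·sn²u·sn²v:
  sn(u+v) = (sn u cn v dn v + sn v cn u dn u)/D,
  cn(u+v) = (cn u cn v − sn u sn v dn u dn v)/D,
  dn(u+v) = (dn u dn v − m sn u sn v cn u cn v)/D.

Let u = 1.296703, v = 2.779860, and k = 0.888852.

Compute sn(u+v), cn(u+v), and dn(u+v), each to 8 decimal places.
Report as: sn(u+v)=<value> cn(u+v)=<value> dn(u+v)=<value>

sn u = 0.8872317568049545, cn u = 0.4613239747908123, dn u = 0.6148838014916179
sn v = 0.9665699596572776, cn v = -0.2564030286251097, dn v = 0.5117445773767251
m = k² = 0.790057877904
D = 1 − m·sn²u·sn²v = 0.4189685357183016
sn(u+v) = (sn u·cn v·dn v + sn v·cn u·dn u)/D = 0.1577616368528766/0.4189685357183016 = 0.3765476960755579
cn(u+v) = (cn u·cn v − sn u·sn v·dn u·dn v)/D = -0.388131292038453/0.4189685357183016 = -0.9263972326060723
dn(u+v) = (dn u·dn v − m·sn u·sn v·cn u·cn v)/D = 0.3948051335846621/0.4189685357183016 = 0.9423264515741916

sn(u+v)=0.37654770 cn(u+v)=-0.92639723 dn(u+v)=0.94232645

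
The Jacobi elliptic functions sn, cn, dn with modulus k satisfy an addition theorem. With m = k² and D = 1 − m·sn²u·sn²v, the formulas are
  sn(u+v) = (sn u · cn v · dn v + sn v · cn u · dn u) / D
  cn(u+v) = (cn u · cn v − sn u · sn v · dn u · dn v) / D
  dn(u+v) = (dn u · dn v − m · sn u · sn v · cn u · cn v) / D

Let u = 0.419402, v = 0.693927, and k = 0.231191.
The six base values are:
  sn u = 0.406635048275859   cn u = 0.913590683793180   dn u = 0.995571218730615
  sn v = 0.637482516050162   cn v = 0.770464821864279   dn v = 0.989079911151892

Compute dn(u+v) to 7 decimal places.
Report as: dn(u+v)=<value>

m = k² = 0.053449278481
D = 1 − m·sn²u·sn²v = 0.9964083995319048
dn(u+v) = (dn u·dn v − m·sn u·sn v·cn u·cn v)/D = 0.9749469150745327/0.9964083995319048 = 0.9784611566226717

dn(u+v)=0.9784612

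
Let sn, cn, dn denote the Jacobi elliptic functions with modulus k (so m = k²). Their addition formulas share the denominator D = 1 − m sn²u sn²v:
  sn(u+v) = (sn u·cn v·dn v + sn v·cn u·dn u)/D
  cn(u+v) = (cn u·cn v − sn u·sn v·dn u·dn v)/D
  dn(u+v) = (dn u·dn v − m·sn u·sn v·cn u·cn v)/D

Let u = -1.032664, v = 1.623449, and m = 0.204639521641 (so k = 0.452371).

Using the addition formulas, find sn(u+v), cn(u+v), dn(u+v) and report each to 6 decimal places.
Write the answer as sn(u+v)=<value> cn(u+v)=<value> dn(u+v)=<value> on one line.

sn(u+v)=0.551569 cn(u+v)=0.834129 dn(u+v)=0.968371

sn u = -0.842777967482174, cn u = 0.5382613654411913, dn u = 0.9244726738266216
sn v = 0.9994098836663162, cn v = 0.03434944584822723, dn v = 0.8919652063530075
m = k² = 0.204639521641
D = 1 − m·sn²u·sn²v = 0.8548212211789339
sn(u+v) = (sn u·cn v·dn v + sn v·cn u·dn u)/D = 0.4714928155119377/0.8548212211789339 = 0.5515689173716048
cn(u+v) = (cn u·cn v − sn u·sn v·dn u·dn v)/D = 0.7130314474821357/0.8548212211789339 = 0.834129324139558
dn(u+v) = (dn u·dn v − m·sn u·sn v·cn u·cn v)/D = 0.8277842920105608/0.8548212211789339 = 0.9683712471116652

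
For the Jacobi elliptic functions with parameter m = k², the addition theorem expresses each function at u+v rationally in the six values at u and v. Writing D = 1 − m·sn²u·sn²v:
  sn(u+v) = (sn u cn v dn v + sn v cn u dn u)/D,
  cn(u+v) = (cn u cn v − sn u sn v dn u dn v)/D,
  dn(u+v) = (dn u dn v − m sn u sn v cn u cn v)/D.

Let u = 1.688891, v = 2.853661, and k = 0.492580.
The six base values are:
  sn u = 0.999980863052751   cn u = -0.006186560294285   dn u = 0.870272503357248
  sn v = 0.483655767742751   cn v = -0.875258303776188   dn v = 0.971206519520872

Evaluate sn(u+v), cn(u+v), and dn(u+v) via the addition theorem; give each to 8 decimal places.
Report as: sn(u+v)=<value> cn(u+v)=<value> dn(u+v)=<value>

m = k² = 0.2426350564
D = 1 − m·sn²u·sn²v = 0.9432442758848007
sn(u+v) = (sn u·cn v·dn v + sn v·cn u·dn u)/D = -0.8526443028244942/0.9432442758848007 = -0.9039485577844402
cn(u+v) = (cn u·cn v − sn u·sn v·dn u·dn v)/D = -0.4033701238941405/0.9432442758848007 = -0.4276412104550152
dn(u+v) = (dn u·dn v − m·sn u·sn v·cn u·cn v)/D = 0.8445788999222182/0.9432442758848007 = 0.8953978534669288

sn(u+v)=-0.90394856 cn(u+v)=-0.42764121 dn(u+v)=0.89539785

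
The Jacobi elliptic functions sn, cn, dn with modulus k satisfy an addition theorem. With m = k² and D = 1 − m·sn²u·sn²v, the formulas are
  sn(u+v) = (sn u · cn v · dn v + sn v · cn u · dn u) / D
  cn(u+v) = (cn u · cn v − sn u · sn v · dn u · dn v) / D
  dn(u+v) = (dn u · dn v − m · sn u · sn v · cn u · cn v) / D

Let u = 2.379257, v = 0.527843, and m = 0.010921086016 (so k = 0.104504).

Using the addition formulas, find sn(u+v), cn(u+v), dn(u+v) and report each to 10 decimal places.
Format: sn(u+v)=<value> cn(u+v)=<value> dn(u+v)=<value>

sn(u+v)=0.2407100069 cn(u+v)=-0.9705970805 dn(u+v)=0.9996835589

sn u = 0.6962973955362575, cn u = -0.7177533956516156, dn u = 0.997349050823482
sn v = 0.5034523965280314, cn v = 0.8640229652215165, dn v = 0.9986149880748213
m = k² = 0.010921086016
D = 1 − m·sn²u·sn²v = 0.998657939191198
sn(u+v) = (sn u·cn v·dn v + sn v·cn u·dn u)/D = 0.2403869594308506/0.998657939191198 = 0.2407100068973941
cn(u+v) = (cn u·cn v − sn u·sn v·dn u·dn v)/D = -0.9692944801479069/0.998657939191198 = -0.9705970804507175
dn(u+v) = (dn u·dn v − m·sn u·sn v·cn u·cn v)/D = 0.9983419228057699/0.998657939191198 = 0.9996835589314154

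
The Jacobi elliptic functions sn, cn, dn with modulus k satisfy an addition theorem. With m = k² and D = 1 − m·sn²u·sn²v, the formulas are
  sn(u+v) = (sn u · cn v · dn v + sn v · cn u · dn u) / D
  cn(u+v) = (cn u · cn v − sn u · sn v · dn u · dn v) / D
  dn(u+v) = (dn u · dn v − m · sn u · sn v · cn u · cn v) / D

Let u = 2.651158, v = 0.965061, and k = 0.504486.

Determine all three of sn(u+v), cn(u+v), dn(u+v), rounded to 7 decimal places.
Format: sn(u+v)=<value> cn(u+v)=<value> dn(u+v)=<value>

sn(u+v)=-0.2369660 cn(u+v)=-0.9715179 dn(u+v)=0.9928287

sn u = 0.6523927504829978, cn u = -0.7578810586874625, dn u = 0.9442870563910571
sn v = 0.8037412688114749, cn v = 0.5949789683756228, dn v = 0.9141055939273042
m = k² = 0.254506124196
D = 1 − m·sn²u·sn²v = 0.9300240140391785
sn(u+v) = (sn u·cn v·dn v + sn v·cn u·dn u)/D = -0.2203840894942406/0.9300240140391785 = -0.2369660204117661
cn(u+v) = (cn u·cn v − sn u·sn v·dn u·dn v)/D = -0.9035350130389749/0.9300240140391785 = -0.9715179386764871
dn(u+v) = (dn u·dn v − m·sn u·sn v·cn u·cn v)/D = 0.9233544938732684/0.9300240140391785 = 0.9928286581150267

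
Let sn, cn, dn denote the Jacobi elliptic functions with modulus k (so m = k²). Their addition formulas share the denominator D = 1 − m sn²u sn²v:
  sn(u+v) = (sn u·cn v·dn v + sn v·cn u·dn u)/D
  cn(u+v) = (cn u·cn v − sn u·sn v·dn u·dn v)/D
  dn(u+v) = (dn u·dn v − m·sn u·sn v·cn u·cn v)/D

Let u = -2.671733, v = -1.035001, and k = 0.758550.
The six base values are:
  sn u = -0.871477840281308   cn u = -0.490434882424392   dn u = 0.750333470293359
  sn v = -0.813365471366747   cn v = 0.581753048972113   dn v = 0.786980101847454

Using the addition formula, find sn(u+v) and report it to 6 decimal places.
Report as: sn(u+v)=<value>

sn(u+v)=-0.140213

m = k² = 0.5753981025
D = 1 − m·sn²u·sn²v = 0.7108970080439786
sn(u+v) = (sn u·cn v·dn v + sn v·cn u·dn u)/D = -0.09967689919262595/0.7108970080439786 = -0.1402128551179098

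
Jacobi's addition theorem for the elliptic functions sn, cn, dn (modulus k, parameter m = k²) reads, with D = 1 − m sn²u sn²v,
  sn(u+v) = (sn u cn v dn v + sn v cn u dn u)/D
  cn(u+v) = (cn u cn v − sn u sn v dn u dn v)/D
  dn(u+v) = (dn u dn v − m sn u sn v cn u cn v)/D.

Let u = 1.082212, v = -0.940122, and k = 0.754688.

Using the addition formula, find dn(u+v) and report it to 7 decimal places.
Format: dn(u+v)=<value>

dn(u+v)=0.9942944

sn u = 0.8347779748135391, cn u = 0.5505867168450455, dn u = 0.7765976309955202
sn v = -0.7673300269396047, cn v = 0.641252391618827, dn v = 0.815260237615137
m = k² = 0.569553977344
D = 1 − m·sn²u·sn²v = 0.7663094023520068
dn(u+v) = (dn u·dn v − m·sn u·sn v·cn u·cn v)/D = 0.7619371557206134/0.7663094023520068 = 0.9942944108241739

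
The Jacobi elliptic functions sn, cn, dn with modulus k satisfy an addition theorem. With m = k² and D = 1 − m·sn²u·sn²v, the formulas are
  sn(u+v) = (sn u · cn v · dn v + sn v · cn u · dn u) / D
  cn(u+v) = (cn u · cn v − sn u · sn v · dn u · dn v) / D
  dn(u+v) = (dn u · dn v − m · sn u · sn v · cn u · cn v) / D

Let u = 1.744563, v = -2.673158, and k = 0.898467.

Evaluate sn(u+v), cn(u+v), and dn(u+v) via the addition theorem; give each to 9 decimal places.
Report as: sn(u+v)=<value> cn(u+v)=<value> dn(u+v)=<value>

sn(u+v)=-0.744101969 cn(u+v)=0.668066060 dn(u+v)=0.743666239

sn u = 0.971051255396828, cn u = 0.2388712192631091, dn u = 0.4886899796816779
sn v = -0.9840203496185259, cn v = -0.1780560348222833, dn v = 0.4672791898628819
m = k² = 0.807242950089
D = 1 − m·sn²u·sn²v = 0.2629503767693985
sn(u+v) = (sn u·cn v·dn v + sn v·cn u·dn u)/D = -0.1956618929753574/0.2629503767693985 = -0.7441019685130492
cn(u+v) = (cn u·cn v − sn u·sn v·dn u·dn v)/D = 0.1756682221702845/0.2629503767693985 = 0.6680660599484194
dn(u+v) = (dn u·dn v − m·sn u·sn v·cn u·cn v)/D = 0.1955473178547459/0.2629503767693985 = 0.7436662394526112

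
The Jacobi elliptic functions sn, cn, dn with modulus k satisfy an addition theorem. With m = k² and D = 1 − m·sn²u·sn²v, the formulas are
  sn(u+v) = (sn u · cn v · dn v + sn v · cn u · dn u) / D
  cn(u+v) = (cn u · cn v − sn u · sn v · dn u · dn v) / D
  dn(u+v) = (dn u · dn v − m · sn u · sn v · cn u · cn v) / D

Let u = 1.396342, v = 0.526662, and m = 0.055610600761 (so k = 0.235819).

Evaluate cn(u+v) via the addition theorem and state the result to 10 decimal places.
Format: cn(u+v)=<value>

sn u = 0.9817168874336734, cn u = 0.1903469278121929, dn u = 0.9728331202770827
sn v = 0.5015434967828812, cn v = 0.8651324296515534, dn v = 0.9929810585004476
m = k² = 0.055610600761
D = 1 − m·sn²u·sn²v = 0.9865182174699772
cn(u+v) = (cn u·cn v − sn u·sn v·dn u·dn v)/D = -0.3109601076231217/0.9865182174699772 = -0.3152096961986262

cn(u+v)=-0.3152096962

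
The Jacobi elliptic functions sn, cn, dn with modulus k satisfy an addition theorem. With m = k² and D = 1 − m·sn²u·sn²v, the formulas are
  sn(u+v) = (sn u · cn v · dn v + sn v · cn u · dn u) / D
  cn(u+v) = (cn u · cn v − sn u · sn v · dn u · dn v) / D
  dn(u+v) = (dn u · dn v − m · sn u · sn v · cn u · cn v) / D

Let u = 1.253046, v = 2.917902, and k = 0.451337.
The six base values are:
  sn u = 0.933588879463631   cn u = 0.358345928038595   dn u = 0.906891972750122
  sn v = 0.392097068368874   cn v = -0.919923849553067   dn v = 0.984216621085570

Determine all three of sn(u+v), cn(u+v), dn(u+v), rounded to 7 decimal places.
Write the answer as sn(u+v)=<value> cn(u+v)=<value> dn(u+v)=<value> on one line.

m = k² = 0.203705087569
D = 1 − m·sn²u·sn²v = 0.9727039122318058
sn(u+v) = (sn u·cn v·dn v + sn v·cn u·dn u)/D = -0.7178513106575914/0.9727039122318058 = -0.7379957062273229
cn(u+v) = (cn u·cn v − sn u·sn v·dn u·dn v)/D = -0.656385859581267/0.9727039122318058 = -0.6748054072027246
dn(u+v) = (dn u·dn v − m·sn u·sn v·cn u·cn v)/D = 0.9171594896664169/0.9727039122318058 = 0.9428968858180637

sn(u+v)=-0.7379957 cn(u+v)=-0.6748054 dn(u+v)=0.9428969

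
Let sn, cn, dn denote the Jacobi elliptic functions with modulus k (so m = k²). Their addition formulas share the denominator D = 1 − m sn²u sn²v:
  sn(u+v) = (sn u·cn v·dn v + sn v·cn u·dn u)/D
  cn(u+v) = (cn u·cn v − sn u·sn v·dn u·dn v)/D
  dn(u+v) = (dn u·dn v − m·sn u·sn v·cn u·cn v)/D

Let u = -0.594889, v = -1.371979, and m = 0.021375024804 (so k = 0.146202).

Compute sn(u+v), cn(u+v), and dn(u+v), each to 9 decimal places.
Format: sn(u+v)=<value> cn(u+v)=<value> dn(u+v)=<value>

sn u = -0.5598381972129283, cn u = 0.8286019508433337, dn u = 0.9966447036055938
sn v = -0.9790371136030112, cn v = 0.2036819338770244, dn v = 0.9897028576965881
m = k² = 0.021375024804
D = 1 − m·sn²u·sn²v = 0.9935785960395933
sn(u+v) = (sn u·cn v·dn v + sn v·cn u·dn u)/D = -0.9213648928478539/0.9935785960395933 = -0.9273195865132528
cn(u+v) = (cn u·cn v − sn u·sn v·dn u·dn v)/D = -0.3718671277963031/0.9935785960395933 = -0.3742704696725215
dn(u+v) = (dn u·dn v − m·sn u·sn v·cn u·cn v)/D = 0.984404837653532/0.9935785960395933 = 0.9907669524860661

sn(u+v)=-0.927319587 cn(u+v)=-0.374270470 dn(u+v)=0.990766952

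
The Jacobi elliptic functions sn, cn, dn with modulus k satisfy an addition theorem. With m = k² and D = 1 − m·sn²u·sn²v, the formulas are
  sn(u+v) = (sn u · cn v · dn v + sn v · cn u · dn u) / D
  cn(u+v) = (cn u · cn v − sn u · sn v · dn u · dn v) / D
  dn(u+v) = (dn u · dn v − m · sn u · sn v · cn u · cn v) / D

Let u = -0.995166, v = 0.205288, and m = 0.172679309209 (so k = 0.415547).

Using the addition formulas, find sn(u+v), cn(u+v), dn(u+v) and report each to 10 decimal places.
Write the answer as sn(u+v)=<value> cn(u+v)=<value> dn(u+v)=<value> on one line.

sn u = -0.8259989842945161, cn u = 0.5636716046994276, dn u = 0.9392472205848708
sn v = 0.2036074853985162, cn v = 0.9790525991435256, dn v = 0.9964142738625082
m = k² = 0.172679309209
D = 1 − m·sn²u·sn²v = 0.9951158745565872
sn(u+v) = (sn u·cn v·dn v + sn v·cn u·dn u)/D = -0.6980013907203305/0.9951158745565872 = -0.7014272493958076
cn(u+v) = (cn u·cn v − sn u·sn v·dn u·dn v)/D = 0.7092599399000382/0.9951158745565872 = 0.7127410566292863
dn(u+v) = (dn u·dn v − m·sn u·sn v·cn u·cn v)/D = 0.9519060974606917/0.9951158745565872 = 0.9565781451178745

sn(u+v)=-0.7014272494 cn(u+v)=0.7127410566 dn(u+v)=0.9565781451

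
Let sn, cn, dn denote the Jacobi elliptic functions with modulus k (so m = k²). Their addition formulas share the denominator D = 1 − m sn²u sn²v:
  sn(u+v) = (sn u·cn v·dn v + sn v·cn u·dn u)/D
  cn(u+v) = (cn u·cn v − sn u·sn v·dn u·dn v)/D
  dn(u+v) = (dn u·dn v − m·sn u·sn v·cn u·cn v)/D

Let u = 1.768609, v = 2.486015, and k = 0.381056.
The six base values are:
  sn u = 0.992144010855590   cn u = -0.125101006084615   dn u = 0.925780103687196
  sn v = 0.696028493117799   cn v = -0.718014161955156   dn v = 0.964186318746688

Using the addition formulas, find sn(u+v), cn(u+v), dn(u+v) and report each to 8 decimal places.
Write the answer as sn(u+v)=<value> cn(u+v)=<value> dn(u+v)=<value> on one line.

sn(u+v)=-0.82456825 cn(u+v)=-0.56576250 dn(u+v)=0.94935460

m = k² = 0.145203675136
D = 1 − m·sn²u·sn²v = 0.9307561708930611
sn(u+v) = (sn u·cn v·dn v + sn v·cn u·dn u)/D = -0.7674719863431168/0.9307561708930611 = -0.8245682492835122
cn(u+v) = (cn u·cn v − sn u·sn v·dn u·dn v)/D = -0.5265869347354374/0.9307561708930611 = -0.5657624963476491
dn(u+v) = (dn u·dn v − m·sn u·sn v·cn u·cn v)/D = 0.8836176554809437/0.9307561708930611 = 0.9493546034007081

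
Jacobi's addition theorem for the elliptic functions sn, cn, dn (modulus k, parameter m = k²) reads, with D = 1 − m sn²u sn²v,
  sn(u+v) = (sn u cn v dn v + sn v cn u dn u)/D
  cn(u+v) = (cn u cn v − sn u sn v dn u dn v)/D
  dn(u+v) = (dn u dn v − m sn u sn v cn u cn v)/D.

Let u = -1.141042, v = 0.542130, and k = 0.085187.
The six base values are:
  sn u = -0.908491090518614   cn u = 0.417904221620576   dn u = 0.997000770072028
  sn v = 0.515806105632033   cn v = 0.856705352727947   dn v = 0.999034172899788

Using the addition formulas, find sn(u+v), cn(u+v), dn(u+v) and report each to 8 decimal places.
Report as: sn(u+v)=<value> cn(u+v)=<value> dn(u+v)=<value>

m = k² = 0.007256824969
D = 1 − m·sn²u·sn²v = 0.9984064674071403
sn(u+v) = (sn u·cn v·dn v + sn v·cn u·dn u)/D = -0.5626464256255213/0.9984064674071403 = -0.5635444520774319
cn(u+v) = (cn u·cn v − sn u·sn v·dn u·dn v)/D = 0.8247693458726688/0.9984064674071403 = 0.8260857404245319
dn(u+v) = (dn u·dn v − m·sn u·sn v·cn u·cn v)/D = 0.9972553202772049/0.9984064674071403 = 0.9988470155517672

sn(u+v)=-0.56354445 cn(u+v)=0.82608574 dn(u+v)=0.99884702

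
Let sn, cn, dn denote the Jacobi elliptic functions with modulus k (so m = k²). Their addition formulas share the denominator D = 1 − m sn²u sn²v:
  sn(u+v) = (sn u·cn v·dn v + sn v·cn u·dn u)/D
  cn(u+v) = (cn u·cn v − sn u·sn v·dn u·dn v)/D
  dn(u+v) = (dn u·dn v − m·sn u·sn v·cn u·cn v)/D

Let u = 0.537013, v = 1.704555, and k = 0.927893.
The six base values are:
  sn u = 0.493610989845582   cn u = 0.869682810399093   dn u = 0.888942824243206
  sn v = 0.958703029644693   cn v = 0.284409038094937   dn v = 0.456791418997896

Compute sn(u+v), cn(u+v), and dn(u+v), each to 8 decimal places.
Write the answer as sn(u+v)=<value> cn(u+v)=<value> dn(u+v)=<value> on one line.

m = k² = 0.860985419449
D = 1 − m·sn²u·sn²v = 0.8071881875030869
sn(u+v) = (sn u·cn v·dn v + sn v·cn u·dn u)/D = 0.8052994482607496/0.8071881875030869 = 0.9976601004925756
cn(u+v) = (cn u·cn v − sn u·sn v·dn u·dn v)/D = 0.05518667117566372/0.8071881875030869 = 0.0683690272356131
dn(u+v) = (dn u·dn v − m·sn u·sn v·cn u·cn v)/D = 0.305282697279218/0.8071881875030869 = 0.378205110042013

sn(u+v)=0.99766010 cn(u+v)=0.06836903 dn(u+v)=0.37820511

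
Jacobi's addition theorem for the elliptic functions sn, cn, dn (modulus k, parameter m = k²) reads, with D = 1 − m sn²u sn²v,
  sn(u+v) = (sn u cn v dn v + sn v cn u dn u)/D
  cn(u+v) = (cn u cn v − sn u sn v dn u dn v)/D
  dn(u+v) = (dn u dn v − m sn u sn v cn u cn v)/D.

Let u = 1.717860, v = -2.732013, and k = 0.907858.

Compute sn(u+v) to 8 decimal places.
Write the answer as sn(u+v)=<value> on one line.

sn u = 0.9655746400151982, cn u = 0.2601261512411246, dn u = 0.4812112502583997
sn v = -0.9841017556985237, cn v = -0.177605558559081, dn v = 0.4492130804976088
m = k² = 0.824206148164
D = 1 − m·sn²u·sn²v = 0.255803600052522
sn(u+v) = (sn u·cn v·dn v + sn v·cn u·dn u)/D = -0.2002217482361527/0.255803600052522 = -0.7827166943508334

sn(u+v)=-0.78271669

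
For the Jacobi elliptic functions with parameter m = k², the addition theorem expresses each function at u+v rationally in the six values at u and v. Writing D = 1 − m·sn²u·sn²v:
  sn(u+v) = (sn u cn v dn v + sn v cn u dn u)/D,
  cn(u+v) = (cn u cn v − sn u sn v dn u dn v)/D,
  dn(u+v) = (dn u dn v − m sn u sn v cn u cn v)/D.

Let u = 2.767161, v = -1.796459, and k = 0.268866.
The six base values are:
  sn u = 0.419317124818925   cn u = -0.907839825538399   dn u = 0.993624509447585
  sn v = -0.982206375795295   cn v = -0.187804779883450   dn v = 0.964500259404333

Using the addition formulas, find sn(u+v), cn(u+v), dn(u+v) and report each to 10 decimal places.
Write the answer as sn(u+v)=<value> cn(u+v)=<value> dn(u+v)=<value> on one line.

sn(u+v)=0.8201030954 cn(u+v)=0.5722157922 dn(u+v)=0.9753874630

m = k² = 0.072288925956
D = 1 − m·sn²u·sn²v = 0.9877379673385457
sn(u+v) = (sn u·cn v·dn v + sn v·cn u·dn u)/D = 0.8100469644982013/0.9877379673385457 = 0.8201030954402494
cn(u+v) = (cn u·cn v − sn u·sn v·dn u·dn v)/D = 0.5651992634720359/0.9877379673385457 = 0.5722157922054591
dn(u+v) = (dn u·dn v − m·sn u·sn v·cn u·cn v)/D = 0.9634272301121812/0.9877379673385457 = 0.97538746304157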